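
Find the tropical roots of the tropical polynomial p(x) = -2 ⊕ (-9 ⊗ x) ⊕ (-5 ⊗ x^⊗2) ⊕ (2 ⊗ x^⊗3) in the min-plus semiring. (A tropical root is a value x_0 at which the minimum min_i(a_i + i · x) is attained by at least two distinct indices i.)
Roots: {-7, -4, 7}

Each tropical root is a break point of the lower envelope of the lines y = a_i + i · x (there are 4 lines, with slopes 0, 1, ..., 3). Only the lines that attain the minimum somewhere contribute to roots; other lines are dominated. Here the surviving (envelope) indices are i = 3, i = 2, i = 1, i = 0.
Intersections between consecutive envelope lines give the roots: for adjacent envelope indices i < j the intersection is x = (a_i − a_j) / (j − i). Reading off the sorted break points: {-7, -4, 7}.
Verification: at each break x_0, at least two indices attain the minimum of min_i(a_i + i · x_0).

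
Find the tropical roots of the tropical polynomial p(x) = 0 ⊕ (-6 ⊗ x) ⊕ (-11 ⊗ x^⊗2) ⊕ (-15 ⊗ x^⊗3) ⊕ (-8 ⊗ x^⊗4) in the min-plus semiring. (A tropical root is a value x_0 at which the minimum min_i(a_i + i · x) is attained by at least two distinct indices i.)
Roots: {-7, 4, 5, 6}

Each tropical root is a break point of the lower envelope of the lines y = a_i + i · x (there are 5 lines, with slopes 0, 1, ..., 4). Only the lines that attain the minimum somewhere contribute to roots; other lines are dominated. Here the surviving (envelope) indices are i = 4, i = 3, i = 2, i = 1, i = 0.
Intersections between consecutive envelope lines give the roots: for adjacent envelope indices i < j the intersection is x = (a_i − a_j) / (j − i). Reading off the sorted break points: {-7, 4, 5, 6}.
Verification: at each break x_0, at least two indices attain the minimum of min_i(a_i + i · x_0).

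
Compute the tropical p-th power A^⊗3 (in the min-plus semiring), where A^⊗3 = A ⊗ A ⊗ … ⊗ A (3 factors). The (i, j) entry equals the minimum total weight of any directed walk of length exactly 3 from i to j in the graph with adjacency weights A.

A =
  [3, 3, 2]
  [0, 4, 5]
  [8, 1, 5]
A^⊗3 =
  [3, 6, 5]
  [3, 3, 5]
  [4, 4, 3]

Each entry (A^⊗3)_ij equals the minimum over all length-3 walks i = v_0 → v_1 → … → v_3 = j of Σ_t A[v_t][v_{t+1}]. For example, for (i, j) = (0, 2) we minimise over 9 possible intermediate vertex sequences; the minimum is 5, attained along the walk 0 → 1 → 0 → 2.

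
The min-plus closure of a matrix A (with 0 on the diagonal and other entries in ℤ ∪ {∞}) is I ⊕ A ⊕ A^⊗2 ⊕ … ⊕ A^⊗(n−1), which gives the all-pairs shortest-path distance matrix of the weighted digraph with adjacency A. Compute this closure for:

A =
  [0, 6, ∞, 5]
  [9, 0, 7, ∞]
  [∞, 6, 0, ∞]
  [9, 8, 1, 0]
Closure =
  [0, 6, 6, 5]
  [9, 0, 7, 14]
  [15, 6, 0, 20]
  [9, 7, 1, 0]

This is the Floyd-Warshall all-pairs shortest-path computation. For each intermediate vertex k = 0, 1, …, 3, update dist[i][j] ← min(dist[i][j], dist[i][k] + dist[k][j]). The final matrix gives, for each (i, j), the minimum total weight of any directed path from i to j (possibly empty when i = j).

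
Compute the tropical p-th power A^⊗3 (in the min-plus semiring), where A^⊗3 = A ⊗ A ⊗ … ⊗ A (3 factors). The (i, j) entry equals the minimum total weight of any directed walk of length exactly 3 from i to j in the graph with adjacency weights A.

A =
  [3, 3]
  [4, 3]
A^⊗3 =
  [9, 9]
  [10, 9]

Each entry (A^⊗3)_ij equals the minimum over all length-3 walks i = v_0 → v_1 → … → v_3 = j of Σ_t A[v_t][v_{t+1}]. For example, for (i, j) = (0, 1) we minimise over 4 possible intermediate vertex sequences; the minimum is 9, attained along the walk 0 → 0 → 0 → 1.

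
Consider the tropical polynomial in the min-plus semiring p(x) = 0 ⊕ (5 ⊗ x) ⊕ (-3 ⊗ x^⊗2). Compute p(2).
p(2) = 0

A tropical monomial a ⊗ x^⊗i evaluates to a + i · x. Evaluating each term at x = 2:
  Term 0 contributes 0 + 0 · 2 = 0
  Term 1 contributes 5 + 1 · 2 = 7
  Term 2 contributes -3 + 2 · 2 = 1
p(2) = ⊕ of these = min[0, 7, 1] = 0.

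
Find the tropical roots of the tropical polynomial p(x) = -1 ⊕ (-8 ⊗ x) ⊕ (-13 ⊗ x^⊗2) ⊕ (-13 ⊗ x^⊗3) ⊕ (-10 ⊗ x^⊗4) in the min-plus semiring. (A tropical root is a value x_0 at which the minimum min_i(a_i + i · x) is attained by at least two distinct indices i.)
Roots: {-3, 0, 5, 7}

Each tropical root is a break point of the lower envelope of the lines y = a_i + i · x (there are 5 lines, with slopes 0, 1, ..., 4). Only the lines that attain the minimum somewhere contribute to roots; other lines are dominated. Here the surviving (envelope) indices are i = 4, i = 3, i = 2, i = 1, i = 0.
Intersections between consecutive envelope lines give the roots: for adjacent envelope indices i < j the intersection is x = (a_i − a_j) / (j − i). Reading off the sorted break points: {-3, 0, 5, 7}.
Verification: at each break x_0, at least two indices attain the minimum of min_i(a_i + i · x_0).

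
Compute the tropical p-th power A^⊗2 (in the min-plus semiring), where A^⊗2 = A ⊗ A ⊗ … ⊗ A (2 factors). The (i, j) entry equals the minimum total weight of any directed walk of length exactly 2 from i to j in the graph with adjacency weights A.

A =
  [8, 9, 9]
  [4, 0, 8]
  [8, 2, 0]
A^⊗2 =
  [13, 9, 9]
  [4, 0, 8]
  [6, 2, 0]

Each entry (A^⊗2)_ij equals the minimum over all length-2 walks i = v_0 → v_1 → … → v_2 = j of Σ_t A[v_t][v_{t+1}]. For example, for (i, j) = (0, 2) we minimise over 3 possible intermediate vertex sequences; the minimum is 9, attained along the walk 0 → 2 → 2.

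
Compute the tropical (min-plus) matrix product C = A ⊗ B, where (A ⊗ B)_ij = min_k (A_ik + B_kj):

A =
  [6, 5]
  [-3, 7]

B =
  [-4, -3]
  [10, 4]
A ⊗ B =
  [2, 3]
  [-7, -6]

Apply the min-plus product entry-by-entry:
  C[0][0] = min over k of (A[0][0] + B[0][0] = 6 + -4 = 2, A[0][1] + B[1][0] = 5 + 10 = 15) = 2 (attained at k = 0)
  C[0][1] = min over k of (A[0][0] + B[0][1] = 6 + -3 = 3, A[0][1] + B[1][1] = 5 + 4 = 9) = 3 (attained at k = 0)
  C[1][0] = min over k of (A[1][0] + B[0][0] = -3 + -4 = -7, A[1][1] + B[1][0] = 7 + 10 = 17) = -7 (attained at k = 0)
  C[1][1] = min over k of (A[1][0] + B[0][1] = -3 + -3 = -6, A[1][1] + B[1][1] = 7 + 4 = 11) = -6 (attained at k = 0)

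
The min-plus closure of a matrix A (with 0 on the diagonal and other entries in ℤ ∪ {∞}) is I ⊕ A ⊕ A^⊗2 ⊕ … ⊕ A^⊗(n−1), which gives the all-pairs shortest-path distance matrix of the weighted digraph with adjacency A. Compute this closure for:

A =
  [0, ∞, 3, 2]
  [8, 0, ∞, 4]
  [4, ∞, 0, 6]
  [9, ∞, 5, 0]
Closure =
  [0, ∞, 3, 2]
  [8, 0, 9, 4]
  [4, ∞, 0, 6]
  [9, ∞, 5, 0]

This is the Floyd-Warshall all-pairs shortest-path computation. For each intermediate vertex k = 0, 1, …, 3, update dist[i][j] ← min(dist[i][j], dist[i][k] + dist[k][j]). The final matrix gives, for each (i, j), the minimum total weight of any directed path from i to j (possibly empty when i = j).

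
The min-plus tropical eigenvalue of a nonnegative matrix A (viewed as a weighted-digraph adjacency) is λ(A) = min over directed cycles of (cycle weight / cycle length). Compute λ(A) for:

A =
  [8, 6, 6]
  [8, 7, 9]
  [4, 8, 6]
λ(A) = 5

Enumerate directed cycles and compute their means (weight / length). Sample:
  cycle 0 → 0: weight = 8, length = 1, mean = 8/1 ≈ 8.000
  cycle 1 → 1: weight = 7, length = 1, mean = 7/1 ≈ 7.000
  cycle 2 → 2: weight = 6, length = 1, mean = 6/1 ≈ 6.000
  cycle 0 → 1 → 0: weight = 14, length = 2, mean = 14/2 ≈ 7.000
  cycle 0 → 2 → 0: weight = 10, length = 2, mean = 10/2 ≈ 5.000
  cycle 1 → 0 → 1: weight = 14, length = 2, mean = 14/2 ≈ 7.000
Minimum mean = 5.000, attained e.g. along the cycle 0 → 2 → 0 with weight 10 and length 2. So λ(A) = 10/2 = 5.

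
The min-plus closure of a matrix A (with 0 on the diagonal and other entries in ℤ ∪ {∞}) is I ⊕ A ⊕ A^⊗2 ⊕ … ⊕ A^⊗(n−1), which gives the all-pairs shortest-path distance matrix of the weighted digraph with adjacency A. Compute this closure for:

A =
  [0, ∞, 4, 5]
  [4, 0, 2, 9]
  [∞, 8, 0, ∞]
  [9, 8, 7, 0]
Closure =
  [0, 12, 4, 5]
  [4, 0, 2, 9]
  [12, 8, 0, 17]
  [9, 8, 7, 0]

This is the Floyd-Warshall all-pairs shortest-path computation. For each intermediate vertex k = 0, 1, …, 3, update dist[i][j] ← min(dist[i][j], dist[i][k] + dist[k][j]). The final matrix gives, for each (i, j), the minimum total weight of any directed path from i to j (possibly empty when i = j).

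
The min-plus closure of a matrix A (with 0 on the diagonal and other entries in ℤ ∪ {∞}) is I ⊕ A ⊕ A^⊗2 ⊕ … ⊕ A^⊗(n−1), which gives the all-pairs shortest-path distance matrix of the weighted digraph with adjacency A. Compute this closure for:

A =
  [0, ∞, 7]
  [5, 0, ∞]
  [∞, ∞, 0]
Closure =
  [0, ∞, 7]
  [5, 0, 12]
  [∞, ∞, 0]

This is the Floyd-Warshall all-pairs shortest-path computation. For each intermediate vertex k = 0, 1, …, 2, update dist[i][j] ← min(dist[i][j], dist[i][k] + dist[k][j]). The final matrix gives, for each (i, j), the minimum total weight of any directed path from i to j (possibly empty when i = j).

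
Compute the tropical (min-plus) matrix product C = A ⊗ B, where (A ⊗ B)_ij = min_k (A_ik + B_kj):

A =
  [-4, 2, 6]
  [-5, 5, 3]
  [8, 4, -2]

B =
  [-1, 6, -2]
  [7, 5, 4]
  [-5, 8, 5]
A ⊗ B =
  [-5, 2, -6]
  [-6, 1, -7]
  [-7, 6, 3]

Apply the min-plus product entry-by-entry:
  C[0][0] = min over k of (A[0][0] + B[0][0] = -4 + -1 = -5, A[0][1] + B[1][0] = 2 + 7 = 9, A[0][2] + B[2][0] = 6 + -5 = 1) = -5 (attained at k = 0)
  C[0][1] = min over k of (A[0][0] + B[0][1] = -4 + 6 = 2, A[0][1] + B[1][1] = 2 + 5 = 7, A[0][2] + B[2][1] = 6 + 8 = 14) = 2 (attained at k = 0)
  C[0][2] = min over k of (A[0][0] + B[0][2] = -4 + -2 = -6, A[0][1] + B[1][2] = 2 + 4 = 6, A[0][2] + B[2][2] = 6 + 5 = 11) = -6 (attained at k = 0)
  C[1][0] = min over k of (A[1][0] + B[0][0] = -5 + -1 = -6, A[1][1] + B[1][0] = 5 + 7 = 12, A[1][2] + B[2][0] = 3 + -5 = -2) = -6 (attained at k = 0)
  C[1][1] = min over k of (A[1][0] + B[0][1] = -5 + 6 = 1, A[1][1] + B[1][1] = 5 + 5 = 10, A[1][2] + B[2][1] = 3 + 8 = 11) = 1 (attained at k = 0)
  C[1][2] = min over k of (A[1][0] + B[0][2] = -5 + -2 = -7, A[1][1] + B[1][2] = 5 + 4 = 9, A[1][2] + B[2][2] = 3 + 5 = 8) = -7 (attained at k = 0)
  C[2][0] = min over k of (A[2][0] + B[0][0] = 8 + -1 = 7, A[2][1] + B[1][0] = 4 + 7 = 11, A[2][2] + B[2][0] = -2 + -5 = -7) = -7 (attained at k = 2)
  C[2][1] = min over k of (A[2][0] + B[0][1] = 8 + 6 = 14, A[2][1] + B[1][1] = 4 + 5 = 9, A[2][2] + B[2][1] = -2 + 8 = 6) = 6 (attained at k = 2)
  C[2][2] = min over k of (A[2][0] + B[0][2] = 8 + -2 = 6, A[2][1] + B[1][2] = 4 + 4 = 8, A[2][2] + B[2][2] = -2 + 5 = 3) = 3 (attained at k = 2)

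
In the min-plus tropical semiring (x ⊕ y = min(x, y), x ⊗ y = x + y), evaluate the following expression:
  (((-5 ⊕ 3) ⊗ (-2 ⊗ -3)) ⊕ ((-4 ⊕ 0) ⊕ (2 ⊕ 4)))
(((-5 ⊕ 3) ⊗ (-2 ⊗ -3)) ⊕ ((-4 ⊕ 0) ⊕ (2 ⊕ 4))) = -10

Expand innermost to outermost. Recall ⊕ takes the minimum of its arguments and ⊗ takes their sum. Working out the expression (((-5 ⊕ 3) ⊗ (-2 ⊗ -3)) ⊕ ((-4 ⊕ 0) ⊕ (2 ⊕ 4))) gives -10.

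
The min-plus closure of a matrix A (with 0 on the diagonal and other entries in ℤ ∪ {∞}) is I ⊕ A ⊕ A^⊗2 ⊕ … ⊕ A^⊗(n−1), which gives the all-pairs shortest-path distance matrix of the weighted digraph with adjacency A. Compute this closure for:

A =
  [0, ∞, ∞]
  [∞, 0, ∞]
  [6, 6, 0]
Closure =
  [0, ∞, ∞]
  [∞, 0, ∞]
  [6, 6, 0]

This is the Floyd-Warshall all-pairs shortest-path computation. For each intermediate vertex k = 0, 1, …, 2, update dist[i][j] ← min(dist[i][j], dist[i][k] + dist[k][j]). The final matrix gives, for each (i, j), the minimum total weight of any directed path from i to j (possibly empty when i = j).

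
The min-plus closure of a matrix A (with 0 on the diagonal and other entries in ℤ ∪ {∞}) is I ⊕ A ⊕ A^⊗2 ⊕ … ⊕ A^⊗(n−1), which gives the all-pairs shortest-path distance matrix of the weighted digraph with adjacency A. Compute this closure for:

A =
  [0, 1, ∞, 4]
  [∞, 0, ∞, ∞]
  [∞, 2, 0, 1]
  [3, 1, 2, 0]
Closure =
  [0, 1, 6, 4]
  [∞, 0, ∞, ∞]
  [4, 2, 0, 1]
  [3, 1, 2, 0]

This is the Floyd-Warshall all-pairs shortest-path computation. For each intermediate vertex k = 0, 1, …, 3, update dist[i][j] ← min(dist[i][j], dist[i][k] + dist[k][j]). The final matrix gives, for each (i, j), the minimum total weight of any directed path from i to j (possibly empty when i = j).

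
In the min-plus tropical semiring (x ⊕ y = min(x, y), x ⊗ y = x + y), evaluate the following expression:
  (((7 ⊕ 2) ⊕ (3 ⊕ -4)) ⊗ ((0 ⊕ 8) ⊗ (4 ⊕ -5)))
(((7 ⊕ 2) ⊕ (3 ⊕ -4)) ⊗ ((0 ⊕ 8) ⊗ (4 ⊕ -5))) = -9

Expand innermost to outermost. Recall ⊕ takes the minimum of its arguments and ⊗ takes their sum. Working out the expression (((7 ⊕ 2) ⊕ (3 ⊕ -4)) ⊗ ((0 ⊕ 8) ⊗ (4 ⊕ -5))) gives -9.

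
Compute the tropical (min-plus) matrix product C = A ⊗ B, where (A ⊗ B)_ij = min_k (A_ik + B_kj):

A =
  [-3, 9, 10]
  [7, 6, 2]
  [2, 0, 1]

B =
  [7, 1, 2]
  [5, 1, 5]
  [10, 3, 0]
A ⊗ B =
  [4, -2, -1]
  [11, 5, 2]
  [5, 1, 1]

Apply the min-plus product entry-by-entry:
  C[0][0] = min over k of (A[0][0] + B[0][0] = -3 + 7 = 4, A[0][1] + B[1][0] = 9 + 5 = 14, A[0][2] + B[2][0] = 10 + 10 = 20) = 4 (attained at k = 0)
  C[0][1] = min over k of (A[0][0] + B[0][1] = -3 + 1 = -2, A[0][1] + B[1][1] = 9 + 1 = 10, A[0][2] + B[2][1] = 10 + 3 = 13) = -2 (attained at k = 0)
  C[0][2] = min over k of (A[0][0] + B[0][2] = -3 + 2 = -1, A[0][1] + B[1][2] = 9 + 5 = 14, A[0][2] + B[2][2] = 10 + 0 = 10) = -1 (attained at k = 0)
  C[1][0] = min over k of (A[1][0] + B[0][0] = 7 + 7 = 14, A[1][1] + B[1][0] = 6 + 5 = 11, A[1][2] + B[2][0] = 2 + 10 = 12) = 11 (attained at k = 1)
  C[1][1] = min over k of (A[1][0] + B[0][1] = 7 + 1 = 8, A[1][1] + B[1][1] = 6 + 1 = 7, A[1][2] + B[2][1] = 2 + 3 = 5) = 5 (attained at k = 2)
  C[1][2] = min over k of (A[1][0] + B[0][2] = 7 + 2 = 9, A[1][1] + B[1][2] = 6 + 5 = 11, A[1][2] + B[2][2] = 2 + 0 = 2) = 2 (attained at k = 2)
  C[2][0] = min over k of (A[2][0] + B[0][0] = 2 + 7 = 9, A[2][1] + B[1][0] = 0 + 5 = 5, A[2][2] + B[2][0] = 1 + 10 = 11) = 5 (attained at k = 1)
  C[2][1] = min over k of (A[2][0] + B[0][1] = 2 + 1 = 3, A[2][1] + B[1][1] = 0 + 1 = 1, A[2][2] + B[2][1] = 1 + 3 = 4) = 1 (attained at k = 1)
  C[2][2] = min over k of (A[2][0] + B[0][2] = 2 + 2 = 4, A[2][1] + B[1][2] = 0 + 5 = 5, A[2][2] + B[2][2] = 1 + 0 = 1) = 1 (attained at k = 2)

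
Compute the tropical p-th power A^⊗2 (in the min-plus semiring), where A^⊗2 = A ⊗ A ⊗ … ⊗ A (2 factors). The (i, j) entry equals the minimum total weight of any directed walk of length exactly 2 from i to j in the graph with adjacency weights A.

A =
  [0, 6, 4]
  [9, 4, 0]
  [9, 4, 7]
A^⊗2 =
  [0, 6, 4]
  [9, 4, 4]
  [9, 8, 4]

Each entry (A^⊗2)_ij equals the minimum over all length-2 walks i = v_0 → v_1 → … → v_2 = j of Σ_t A[v_t][v_{t+1}]. For example, for (i, j) = (0, 2) we minimise over 3 possible intermediate vertex sequences; the minimum is 4, attained along the walk 0 → 0 → 2.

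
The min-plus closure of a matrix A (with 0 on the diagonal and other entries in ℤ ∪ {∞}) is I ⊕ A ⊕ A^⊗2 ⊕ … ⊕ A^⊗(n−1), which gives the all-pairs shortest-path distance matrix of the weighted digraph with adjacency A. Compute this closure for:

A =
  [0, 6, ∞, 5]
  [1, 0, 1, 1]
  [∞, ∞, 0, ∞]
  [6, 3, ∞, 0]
Closure =
  [0, 6, 7, 5]
  [1, 0, 1, 1]
  [∞, ∞, 0, ∞]
  [4, 3, 4, 0]

This is the Floyd-Warshall all-pairs shortest-path computation. For each intermediate vertex k = 0, 1, …, 3, update dist[i][j] ← min(dist[i][j], dist[i][k] + dist[k][j]). The final matrix gives, for each (i, j), the minimum total weight of any directed path from i to j (possibly empty when i = j).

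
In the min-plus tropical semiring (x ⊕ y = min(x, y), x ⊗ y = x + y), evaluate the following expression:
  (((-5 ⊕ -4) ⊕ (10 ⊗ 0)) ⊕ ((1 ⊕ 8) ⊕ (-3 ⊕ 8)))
(((-5 ⊕ -4) ⊕ (10 ⊗ 0)) ⊕ ((1 ⊕ 8) ⊕ (-3 ⊕ 8))) = -5

Expand innermost to outermost. Recall ⊕ takes the minimum of its arguments and ⊗ takes their sum. Working out the expression (((-5 ⊕ -4) ⊕ (10 ⊗ 0)) ⊕ ((1 ⊕ 8) ⊕ (-3 ⊕ 8))) gives -5.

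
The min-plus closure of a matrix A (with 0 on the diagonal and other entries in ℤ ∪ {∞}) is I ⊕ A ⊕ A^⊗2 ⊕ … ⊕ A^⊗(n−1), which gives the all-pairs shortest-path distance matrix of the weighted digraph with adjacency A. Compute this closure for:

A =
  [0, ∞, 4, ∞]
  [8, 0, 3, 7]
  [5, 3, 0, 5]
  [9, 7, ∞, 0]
Closure =
  [0, 7, 4, 9]
  [8, 0, 3, 7]
  [5, 3, 0, 5]
  [9, 7, 10, 0]

This is the Floyd-Warshall all-pairs shortest-path computation. For each intermediate vertex k = 0, 1, …, 3, update dist[i][j] ← min(dist[i][j], dist[i][k] + dist[k][j]). The final matrix gives, for each (i, j), the minimum total weight of any directed path from i to j (possibly empty when i = j).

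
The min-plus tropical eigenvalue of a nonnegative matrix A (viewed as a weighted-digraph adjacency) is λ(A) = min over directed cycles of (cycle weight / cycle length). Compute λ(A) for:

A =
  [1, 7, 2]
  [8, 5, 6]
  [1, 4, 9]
λ(A) = 1

Enumerate directed cycles and compute their means (weight / length). Sample:
  cycle 0 → 0: weight = 1, length = 1, mean = 1/1 ≈ 1.000
  cycle 1 → 1: weight = 5, length = 1, mean = 5/1 ≈ 5.000
  cycle 2 → 2: weight = 9, length = 1, mean = 9/1 ≈ 9.000
  cycle 0 → 1 → 0: weight = 15, length = 2, mean = 15/2 ≈ 7.500
  cycle 0 → 2 → 0: weight = 3, length = 2, mean = 3/2 ≈ 1.500
  cycle 1 → 0 → 1: weight = 15, length = 2, mean = 15/2 ≈ 7.500
Minimum mean = 1.000, attained e.g. along the cycle 0 → 0 with weight 1 and length 1. So λ(A) = 1/1 = 1.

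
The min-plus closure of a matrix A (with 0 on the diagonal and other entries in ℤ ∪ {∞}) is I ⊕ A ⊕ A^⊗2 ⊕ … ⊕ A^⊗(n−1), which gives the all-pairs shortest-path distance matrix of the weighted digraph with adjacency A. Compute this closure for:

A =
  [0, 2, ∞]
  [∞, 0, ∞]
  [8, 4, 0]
Closure =
  [0, 2, ∞]
  [∞, 0, ∞]
  [8, 4, 0]

This is the Floyd-Warshall all-pairs shortest-path computation. For each intermediate vertex k = 0, 1, …, 2, update dist[i][j] ← min(dist[i][j], dist[i][k] + dist[k][j]). The final matrix gives, for each (i, j), the minimum total weight of any directed path from i to j (possibly empty when i = j).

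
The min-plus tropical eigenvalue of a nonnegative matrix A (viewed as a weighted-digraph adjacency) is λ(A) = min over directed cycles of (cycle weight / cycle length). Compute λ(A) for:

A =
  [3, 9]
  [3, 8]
λ(A) = 3

Enumerate directed cycles and compute their means (weight / length). Sample:
  cycle 0 → 0: weight = 3, length = 1, mean = 3/1 ≈ 3.000
  cycle 1 → 1: weight = 8, length = 1, mean = 8/1 ≈ 8.000
  cycle 0 → 1 → 0: weight = 12, length = 2, mean = 12/2 ≈ 6.000
  cycle 1 → 0 → 1: weight = 12, length = 2, mean = 12/2 ≈ 6.000
Minimum mean = 3.000, attained e.g. along the cycle 0 → 0 with weight 3 and length 1. So λ(A) = 3/1 = 3.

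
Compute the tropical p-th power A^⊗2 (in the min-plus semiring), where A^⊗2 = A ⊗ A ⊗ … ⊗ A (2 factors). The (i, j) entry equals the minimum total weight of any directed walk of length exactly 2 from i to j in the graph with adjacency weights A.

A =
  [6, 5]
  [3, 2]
A^⊗2 =
  [8, 7]
  [5, 4]

Each entry (A^⊗2)_ij equals the minimum over all length-2 walks i = v_0 → v_1 → … → v_2 = j of Σ_t A[v_t][v_{t+1}]. For example, for (i, j) = (0, 1) we minimise over 2 possible intermediate vertex sequences; the minimum is 7, attained along the walk 0 → 1 → 1.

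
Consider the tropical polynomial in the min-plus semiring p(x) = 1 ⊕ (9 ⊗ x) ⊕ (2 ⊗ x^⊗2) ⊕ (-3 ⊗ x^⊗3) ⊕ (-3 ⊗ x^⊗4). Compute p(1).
p(1) = 0

A tropical monomial a ⊗ x^⊗i evaluates to a + i · x. Evaluating each term at x = 1:
  Term 0 contributes 1 + 0 · 1 = 1
  Term 1 contributes 9 + 1 · 1 = 10
  Term 2 contributes 2 + 2 · 1 = 4
  Term 3 contributes -3 + 3 · 1 = 0
  Term 4 contributes -3 + 4 · 1 = 1
p(1) = ⊕ of these = min[1, 10, 4, 0, 1] = 0.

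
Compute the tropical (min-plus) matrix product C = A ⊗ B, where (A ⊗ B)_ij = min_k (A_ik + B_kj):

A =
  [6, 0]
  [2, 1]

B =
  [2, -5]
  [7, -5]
A ⊗ B =
  [7, -5]
  [4, -4]

Apply the min-plus product entry-by-entry:
  C[0][0] = min over k of (A[0][0] + B[0][0] = 6 + 2 = 8, A[0][1] + B[1][0] = 0 + 7 = 7) = 7 (attained at k = 1)
  C[0][1] = min over k of (A[0][0] + B[0][1] = 6 + -5 = 1, A[0][1] + B[1][1] = 0 + -5 = -5) = -5 (attained at k = 1)
  C[1][0] = min over k of (A[1][0] + B[0][0] = 2 + 2 = 4, A[1][1] + B[1][0] = 1 + 7 = 8) = 4 (attained at k = 0)
  C[1][1] = min over k of (A[1][0] + B[0][1] = 2 + -5 = -3, A[1][1] + B[1][1] = 1 + -5 = -4) = -4 (attained at k = 1)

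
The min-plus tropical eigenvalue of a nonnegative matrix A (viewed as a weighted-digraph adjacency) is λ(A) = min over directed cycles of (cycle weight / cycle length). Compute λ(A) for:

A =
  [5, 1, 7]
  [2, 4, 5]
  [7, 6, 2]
λ(A) = 3/2

Enumerate directed cycles and compute their means (weight / length). Sample:
  cycle 0 → 0: weight = 5, length = 1, mean = 5/1 ≈ 5.000
  cycle 1 → 1: weight = 4, length = 1, mean = 4/1 ≈ 4.000
  cycle 2 → 2: weight = 2, length = 1, mean = 2/1 ≈ 2.000
  cycle 0 → 1 → 0: weight = 3, length = 2, mean = 3/2 ≈ 1.500
  cycle 0 → 2 → 0: weight = 14, length = 2, mean = 14/2 ≈ 7.000
  cycle 1 → 0 → 1: weight = 3, length = 2, mean = 3/2 ≈ 1.500
Minimum mean = 1.500, attained e.g. along the cycle 0 → 1 → 0 with weight 3 and length 2. So λ(A) = 3/2 = 3/2.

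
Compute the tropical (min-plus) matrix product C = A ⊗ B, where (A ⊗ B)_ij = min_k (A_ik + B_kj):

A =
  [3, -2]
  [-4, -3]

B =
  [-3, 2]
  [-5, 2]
A ⊗ B =
  [-7, 0]
  [-8, -2]

Apply the min-plus product entry-by-entry:
  C[0][0] = min over k of (A[0][0] + B[0][0] = 3 + -3 = 0, A[0][1] + B[1][0] = -2 + -5 = -7) = -7 (attained at k = 1)
  C[0][1] = min over k of (A[0][0] + B[0][1] = 3 + 2 = 5, A[0][1] + B[1][1] = -2 + 2 = 0) = 0 (attained at k = 1)
  C[1][0] = min over k of (A[1][0] + B[0][0] = -4 + -3 = -7, A[1][1] + B[1][0] = -3 + -5 = -8) = -8 (attained at k = 1)
  C[1][1] = min over k of (A[1][0] + B[0][1] = -4 + 2 = -2, A[1][1] + B[1][1] = -3 + 2 = -1) = -2 (attained at k = 0)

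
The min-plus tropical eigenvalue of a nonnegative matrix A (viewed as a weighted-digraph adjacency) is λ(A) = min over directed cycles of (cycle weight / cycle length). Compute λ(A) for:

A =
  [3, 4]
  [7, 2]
λ(A) = 2

Enumerate directed cycles and compute their means (weight / length). Sample:
  cycle 0 → 0: weight = 3, length = 1, mean = 3/1 ≈ 3.000
  cycle 1 → 1: weight = 2, length = 1, mean = 2/1 ≈ 2.000
  cycle 0 → 1 → 0: weight = 11, length = 2, mean = 11/2 ≈ 5.500
  cycle 1 → 0 → 1: weight = 11, length = 2, mean = 11/2 ≈ 5.500
Minimum mean = 2.000, attained e.g. along the cycle 1 → 1 with weight 2 and length 1. So λ(A) = 2/1 = 2.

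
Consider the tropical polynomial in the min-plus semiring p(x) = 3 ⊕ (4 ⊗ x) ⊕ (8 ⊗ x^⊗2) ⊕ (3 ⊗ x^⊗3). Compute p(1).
p(1) = 3

A tropical monomial a ⊗ x^⊗i evaluates to a + i · x. Evaluating each term at x = 1:
  Term 0 contributes 3 + 0 · 1 = 3
  Term 1 contributes 4 + 1 · 1 = 5
  Term 2 contributes 8 + 2 · 1 = 10
  Term 3 contributes 3 + 3 · 1 = 6
p(1) = ⊕ of these = min[3, 5, 10, 6] = 3.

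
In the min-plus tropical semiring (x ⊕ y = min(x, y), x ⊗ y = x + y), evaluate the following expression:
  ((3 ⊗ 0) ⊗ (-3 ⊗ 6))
((3 ⊗ 0) ⊗ (-3 ⊗ 6)) = 6

Expand innermost to outermost. Recall ⊕ takes the minimum of its arguments and ⊗ takes their sum. Working out the expression ((3 ⊗ 0) ⊗ (-3 ⊗ 6)) gives 6.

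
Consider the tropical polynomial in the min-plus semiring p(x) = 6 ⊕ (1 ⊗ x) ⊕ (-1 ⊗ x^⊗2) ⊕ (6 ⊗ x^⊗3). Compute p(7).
p(7) = 6

A tropical monomial a ⊗ x^⊗i evaluates to a + i · x. Evaluating each term at x = 7:
  Term 0 contributes 6 + 0 · 7 = 6
  Term 1 contributes 1 + 1 · 7 = 8
  Term 2 contributes -1 + 2 · 7 = 13
  Term 3 contributes 6 + 3 · 7 = 27
p(7) = ⊕ of these = min[6, 8, 13, 27] = 6.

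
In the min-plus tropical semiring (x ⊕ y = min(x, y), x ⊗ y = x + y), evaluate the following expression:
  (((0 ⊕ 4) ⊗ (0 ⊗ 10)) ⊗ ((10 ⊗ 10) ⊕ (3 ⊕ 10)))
(((0 ⊕ 4) ⊗ (0 ⊗ 10)) ⊗ ((10 ⊗ 10) ⊕ (3 ⊕ 10))) = 13

Expand innermost to outermost. Recall ⊕ takes the minimum of its arguments and ⊗ takes their sum. Working out the expression (((0 ⊕ 4) ⊗ (0 ⊗ 10)) ⊗ ((10 ⊗ 10) ⊕ (3 ⊕ 10))) gives 13.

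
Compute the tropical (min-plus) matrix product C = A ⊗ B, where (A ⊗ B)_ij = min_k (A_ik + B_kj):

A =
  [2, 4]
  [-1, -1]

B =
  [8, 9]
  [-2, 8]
A ⊗ B =
  [2, 11]
  [-3, 7]

Apply the min-plus product entry-by-entry:
  C[0][0] = min over k of (A[0][0] + B[0][0] = 2 + 8 = 10, A[0][1] + B[1][0] = 4 + -2 = 2) = 2 (attained at k = 1)
  C[0][1] = min over k of (A[0][0] + B[0][1] = 2 + 9 = 11, A[0][1] + B[1][1] = 4 + 8 = 12) = 11 (attained at k = 0)
  C[1][0] = min over k of (A[1][0] + B[0][0] = -1 + 8 = 7, A[1][1] + B[1][0] = -1 + -2 = -3) = -3 (attained at k = 1)
  C[1][1] = min over k of (A[1][0] + B[0][1] = -1 + 9 = 8, A[1][1] + B[1][1] = -1 + 8 = 7) = 7 (attained at k = 1)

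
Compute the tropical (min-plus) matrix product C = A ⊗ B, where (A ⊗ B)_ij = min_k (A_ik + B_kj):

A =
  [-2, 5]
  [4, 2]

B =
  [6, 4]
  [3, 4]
A ⊗ B =
  [4, 2]
  [5, 6]

Apply the min-plus product entry-by-entry:
  C[0][0] = min over k of (A[0][0] + B[0][0] = -2 + 6 = 4, A[0][1] + B[1][0] = 5 + 3 = 8) = 4 (attained at k = 0)
  C[0][1] = min over k of (A[0][0] + B[0][1] = -2 + 4 = 2, A[0][1] + B[1][1] = 5 + 4 = 9) = 2 (attained at k = 0)
  C[1][0] = min over k of (A[1][0] + B[0][0] = 4 + 6 = 10, A[1][1] + B[1][0] = 2 + 3 = 5) = 5 (attained at k = 1)
  C[1][1] = min over k of (A[1][0] + B[0][1] = 4 + 4 = 8, A[1][1] + B[1][1] = 2 + 4 = 6) = 6 (attained at k = 1)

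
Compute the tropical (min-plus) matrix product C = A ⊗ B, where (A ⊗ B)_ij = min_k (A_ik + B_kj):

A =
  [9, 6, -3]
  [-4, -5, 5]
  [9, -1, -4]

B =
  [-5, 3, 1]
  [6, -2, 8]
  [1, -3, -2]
A ⊗ B =
  [-2, -6, -5]
  [-9, -7, -3]
  [-3, -7, -6]

Apply the min-plus product entry-by-entry:
  C[0][0] = min over k of (A[0][0] + B[0][0] = 9 + -5 = 4, A[0][1] + B[1][0] = 6 + 6 = 12, A[0][2] + B[2][0] = -3 + 1 = -2) = -2 (attained at k = 2)
  C[0][1] = min over k of (A[0][0] + B[0][1] = 9 + 3 = 12, A[0][1] + B[1][1] = 6 + -2 = 4, A[0][2] + B[2][1] = -3 + -3 = -6) = -6 (attained at k = 2)
  C[0][2] = min over k of (A[0][0] + B[0][2] = 9 + 1 = 10, A[0][1] + B[1][2] = 6 + 8 = 14, A[0][2] + B[2][2] = -3 + -2 = -5) = -5 (attained at k = 2)
  C[1][0] = min over k of (A[1][0] + B[0][0] = -4 + -5 = -9, A[1][1] + B[1][0] = -5 + 6 = 1, A[1][2] + B[2][0] = 5 + 1 = 6) = -9 (attained at k = 0)
  C[1][1] = min over k of (A[1][0] + B[0][1] = -4 + 3 = -1, A[1][1] + B[1][1] = -5 + -2 = -7, A[1][2] + B[2][1] = 5 + -3 = 2) = -7 (attained at k = 1)
  C[1][2] = min over k of (A[1][0] + B[0][2] = -4 + 1 = -3, A[1][1] + B[1][2] = -5 + 8 = 3, A[1][2] + B[2][2] = 5 + -2 = 3) = -3 (attained at k = 0)
  C[2][0] = min over k of (A[2][0] + B[0][0] = 9 + -5 = 4, A[2][1] + B[1][0] = -1 + 6 = 5, A[2][2] + B[2][0] = -4 + 1 = -3) = -3 (attained at k = 2)
  C[2][1] = min over k of (A[2][0] + B[0][1] = 9 + 3 = 12, A[2][1] + B[1][1] = -1 + -2 = -3, A[2][2] + B[2][1] = -4 + -3 = -7) = -7 (attained at k = 2)
  C[2][2] = min over k of (A[2][0] + B[0][2] = 9 + 1 = 10, A[2][1] + B[1][2] = -1 + 8 = 7, A[2][2] + B[2][2] = -4 + -2 = -6) = -6 (attained at k = 2)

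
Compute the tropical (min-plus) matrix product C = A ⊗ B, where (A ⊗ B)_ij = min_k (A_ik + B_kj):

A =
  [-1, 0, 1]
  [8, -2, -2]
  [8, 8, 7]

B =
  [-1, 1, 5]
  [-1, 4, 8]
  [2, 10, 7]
A ⊗ B =
  [-2, 0, 4]
  [-3, 2, 5]
  [7, 9, 13]

Apply the min-plus product entry-by-entry:
  C[0][0] = min over k of (A[0][0] + B[0][0] = -1 + -1 = -2, A[0][1] + B[1][0] = 0 + -1 = -1, A[0][2] + B[2][0] = 1 + 2 = 3) = -2 (attained at k = 0)
  C[0][1] = min over k of (A[0][0] + B[0][1] = -1 + 1 = 0, A[0][1] + B[1][1] = 0 + 4 = 4, A[0][2] + B[2][1] = 1 + 10 = 11) = 0 (attained at k = 0)
  C[0][2] = min over k of (A[0][0] + B[0][2] = -1 + 5 = 4, A[0][1] + B[1][2] = 0 + 8 = 8, A[0][2] + B[2][2] = 1 + 7 = 8) = 4 (attained at k = 0)
  C[1][0] = min over k of (A[1][0] + B[0][0] = 8 + -1 = 7, A[1][1] + B[1][0] = -2 + -1 = -3, A[1][2] + B[2][0] = -2 + 2 = 0) = -3 (attained at k = 1)
  C[1][1] = min over k of (A[1][0] + B[0][1] = 8 + 1 = 9, A[1][1] + B[1][1] = -2 + 4 = 2, A[1][2] + B[2][1] = -2 + 10 = 8) = 2 (attained at k = 1)
  C[1][2] = min over k of (A[1][0] + B[0][2] = 8 + 5 = 13, A[1][1] + B[1][2] = -2 + 8 = 6, A[1][2] + B[2][2] = -2 + 7 = 5) = 5 (attained at k = 2)
  C[2][0] = min over k of (A[2][0] + B[0][0] = 8 + -1 = 7, A[2][1] + B[1][0] = 8 + -1 = 7, A[2][2] + B[2][0] = 7 + 2 = 9) = 7 (attained at k = 0)
  C[2][1] = min over k of (A[2][0] + B[0][1] = 8 + 1 = 9, A[2][1] + B[1][1] = 8 + 4 = 12, A[2][2] + B[2][1] = 7 + 10 = 17) = 9 (attained at k = 0)
  C[2][2] = min over k of (A[2][0] + B[0][2] = 8 + 5 = 13, A[2][1] + B[1][2] = 8 + 8 = 16, A[2][2] + B[2][2] = 7 + 7 = 14) = 13 (attained at k = 0)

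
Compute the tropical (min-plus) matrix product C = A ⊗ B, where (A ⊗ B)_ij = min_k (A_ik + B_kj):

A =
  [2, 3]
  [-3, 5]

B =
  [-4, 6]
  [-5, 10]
A ⊗ B =
  [-2, 8]
  [-7, 3]

Apply the min-plus product entry-by-entry:
  C[0][0] = min over k of (A[0][0] + B[0][0] = 2 + -4 = -2, A[0][1] + B[1][0] = 3 + -5 = -2) = -2 (attained at k = 0)
  C[0][1] = min over k of (A[0][0] + B[0][1] = 2 + 6 = 8, A[0][1] + B[1][1] = 3 + 10 = 13) = 8 (attained at k = 0)
  C[1][0] = min over k of (A[1][0] + B[0][0] = -3 + -4 = -7, A[1][1] + B[1][0] = 5 + -5 = 0) = -7 (attained at k = 0)
  C[1][1] = min over k of (A[1][0] + B[0][1] = -3 + 6 = 3, A[1][1] + B[1][1] = 5 + 10 = 15) = 3 (attained at k = 0)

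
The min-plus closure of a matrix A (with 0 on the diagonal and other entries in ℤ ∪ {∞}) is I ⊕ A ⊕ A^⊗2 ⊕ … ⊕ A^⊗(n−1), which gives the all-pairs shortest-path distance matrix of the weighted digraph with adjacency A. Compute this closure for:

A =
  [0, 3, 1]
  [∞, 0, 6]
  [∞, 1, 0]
Closure =
  [0, 2, 1]
  [∞, 0, 6]
  [∞, 1, 0]

This is the Floyd-Warshall all-pairs shortest-path computation. For each intermediate vertex k = 0, 1, …, 2, update dist[i][j] ← min(dist[i][j], dist[i][k] + dist[k][j]). The final matrix gives, for each (i, j), the minimum total weight of any directed path from i to j (possibly empty when i = j).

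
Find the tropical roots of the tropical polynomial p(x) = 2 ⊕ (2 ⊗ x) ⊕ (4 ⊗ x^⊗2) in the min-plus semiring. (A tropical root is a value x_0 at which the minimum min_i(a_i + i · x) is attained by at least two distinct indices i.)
Roots: {-2, 0}

Each tropical root is a break point of the lower envelope of the lines y = a_i + i · x (there are 3 lines, with slopes 0, 1, ..., 2). Only the lines that attain the minimum somewhere contribute to roots; other lines are dominated. Here the surviving (envelope) indices are i = 2, i = 1, i = 0.
Intersections between consecutive envelope lines give the roots: for adjacent envelope indices i < j the intersection is x = (a_i − a_j) / (j − i). Reading off the sorted break points: {-2, 0}.
Verification: at each break x_0, at least two indices attain the minimum of min_i(a_i + i · x_0).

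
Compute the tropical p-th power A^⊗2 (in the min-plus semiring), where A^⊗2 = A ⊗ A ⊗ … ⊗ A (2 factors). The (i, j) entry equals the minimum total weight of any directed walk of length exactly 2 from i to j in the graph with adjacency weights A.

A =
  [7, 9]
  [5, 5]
A^⊗2 =
  [14, 14]
  [10, 10]

Each entry (A^⊗2)_ij equals the minimum over all length-2 walks i = v_0 → v_1 → … → v_2 = j of Σ_t A[v_t][v_{t+1}]. For example, for (i, j) = (0, 1) we minimise over 2 possible intermediate vertex sequences; the minimum is 14, attained along the walk 0 → 1 → 1.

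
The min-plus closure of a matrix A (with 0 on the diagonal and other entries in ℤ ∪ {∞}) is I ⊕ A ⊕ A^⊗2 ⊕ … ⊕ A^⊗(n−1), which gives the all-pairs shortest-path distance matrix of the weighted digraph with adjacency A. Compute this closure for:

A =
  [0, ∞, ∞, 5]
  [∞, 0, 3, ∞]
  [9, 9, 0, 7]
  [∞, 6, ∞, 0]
Closure =
  [0, 11, 14, 5]
  [12, 0, 3, 10]
  [9, 9, 0, 7]
  [18, 6, 9, 0]

This is the Floyd-Warshall all-pairs shortest-path computation. For each intermediate vertex k = 0, 1, …, 3, update dist[i][j] ← min(dist[i][j], dist[i][k] + dist[k][j]). The final matrix gives, for each (i, j), the minimum total weight of any directed path from i to j (possibly empty when i = j).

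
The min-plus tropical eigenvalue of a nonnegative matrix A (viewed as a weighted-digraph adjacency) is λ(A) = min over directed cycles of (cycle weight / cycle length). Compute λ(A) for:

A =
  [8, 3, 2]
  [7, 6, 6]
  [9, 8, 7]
λ(A) = 5

Enumerate directed cycles and compute their means (weight / length). Sample:
  cycle 0 → 0: weight = 8, length = 1, mean = 8/1 ≈ 8.000
  cycle 1 → 1: weight = 6, length = 1, mean = 6/1 ≈ 6.000
  cycle 2 → 2: weight = 7, length = 1, mean = 7/1 ≈ 7.000
  cycle 0 → 1 → 0: weight = 10, length = 2, mean = 10/2 ≈ 5.000
  cycle 0 → 2 → 0: weight = 11, length = 2, mean = 11/2 ≈ 5.500
  cycle 1 → 0 → 1: weight = 10, length = 2, mean = 10/2 ≈ 5.000
Minimum mean = 5.000, attained e.g. along the cycle 0 → 1 → 0 with weight 10 and length 2. So λ(A) = 10/2 = 5.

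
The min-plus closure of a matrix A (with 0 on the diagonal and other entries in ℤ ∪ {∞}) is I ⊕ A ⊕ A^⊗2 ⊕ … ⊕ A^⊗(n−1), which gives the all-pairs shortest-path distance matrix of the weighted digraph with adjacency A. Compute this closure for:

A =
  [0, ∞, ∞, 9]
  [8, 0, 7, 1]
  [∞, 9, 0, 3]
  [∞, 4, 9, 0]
Closure =
  [0, 13, 18, 9]
  [8, 0, 7, 1]
  [15, 7, 0, 3]
  [12, 4, 9, 0]

This is the Floyd-Warshall all-pairs shortest-path computation. For each intermediate vertex k = 0, 1, …, 3, update dist[i][j] ← min(dist[i][j], dist[i][k] + dist[k][j]). The final matrix gives, for each (i, j), the minimum total weight of any directed path from i to j (possibly empty when i = j).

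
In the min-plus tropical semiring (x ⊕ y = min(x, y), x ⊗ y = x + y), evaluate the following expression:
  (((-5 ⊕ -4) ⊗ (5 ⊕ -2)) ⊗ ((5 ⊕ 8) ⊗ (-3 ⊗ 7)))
(((-5 ⊕ -4) ⊗ (5 ⊕ -2)) ⊗ ((5 ⊕ 8) ⊗ (-3 ⊗ 7))) = 2

Expand innermost to outermost. Recall ⊕ takes the minimum of its arguments and ⊗ takes their sum. Working out the expression (((-5 ⊕ -4) ⊗ (5 ⊕ -2)) ⊗ ((5 ⊕ 8) ⊗ (-3 ⊗ 7))) gives 2.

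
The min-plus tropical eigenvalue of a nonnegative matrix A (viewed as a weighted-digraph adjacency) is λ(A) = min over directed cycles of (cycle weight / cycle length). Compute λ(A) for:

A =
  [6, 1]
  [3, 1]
λ(A) = 1

Enumerate directed cycles and compute their means (weight / length). Sample:
  cycle 0 → 0: weight = 6, length = 1, mean = 6/1 ≈ 6.000
  cycle 1 → 1: weight = 1, length = 1, mean = 1/1 ≈ 1.000
  cycle 0 → 1 → 0: weight = 4, length = 2, mean = 4/2 ≈ 2.000
  cycle 1 → 0 → 1: weight = 4, length = 2, mean = 4/2 ≈ 2.000
Minimum mean = 1.000, attained e.g. along the cycle 1 → 1 with weight 1 and length 1. So λ(A) = 1/1 = 1.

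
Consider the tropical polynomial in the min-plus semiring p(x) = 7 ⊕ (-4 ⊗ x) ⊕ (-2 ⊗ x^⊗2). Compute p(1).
p(1) = -3

A tropical monomial a ⊗ x^⊗i evaluates to a + i · x. Evaluating each term at x = 1:
  Term 0 contributes 7 + 0 · 1 = 7
  Term 1 contributes -4 + 1 · 1 = -3
  Term 2 contributes -2 + 2 · 1 = 0
p(1) = ⊕ of these = min[7, -3, 0] = -3.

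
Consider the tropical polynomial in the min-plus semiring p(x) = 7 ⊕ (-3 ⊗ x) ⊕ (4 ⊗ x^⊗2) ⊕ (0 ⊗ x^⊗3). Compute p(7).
p(7) = 4

A tropical monomial a ⊗ x^⊗i evaluates to a + i · x. Evaluating each term at x = 7:
  Term 0 contributes 7 + 0 · 7 = 7
  Term 1 contributes -3 + 1 · 7 = 4
  Term 2 contributes 4 + 2 · 7 = 18
  Term 3 contributes 0 + 3 · 7 = 21
p(7) = ⊕ of these = min[7, 4, 18, 21] = 4.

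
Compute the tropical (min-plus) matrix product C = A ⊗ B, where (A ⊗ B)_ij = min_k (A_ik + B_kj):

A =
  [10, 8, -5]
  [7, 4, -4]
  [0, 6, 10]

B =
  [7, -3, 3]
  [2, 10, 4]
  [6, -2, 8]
A ⊗ B =
  [1, -7, 3]
  [2, -6, 4]
  [7, -3, 3]

Apply the min-plus product entry-by-entry:
  C[0][0] = min over k of (A[0][0] + B[0][0] = 10 + 7 = 17, A[0][1] + B[1][0] = 8 + 2 = 10, A[0][2] + B[2][0] = -5 + 6 = 1) = 1 (attained at k = 2)
  C[0][1] = min over k of (A[0][0] + B[0][1] = 10 + -3 = 7, A[0][1] + B[1][1] = 8 + 10 = 18, A[0][2] + B[2][1] = -5 + -2 = -7) = -7 (attained at k = 2)
  C[0][2] = min over k of (A[0][0] + B[0][2] = 10 + 3 = 13, A[0][1] + B[1][2] = 8 + 4 = 12, A[0][2] + B[2][2] = -5 + 8 = 3) = 3 (attained at k = 2)
  C[1][0] = min over k of (A[1][0] + B[0][0] = 7 + 7 = 14, A[1][1] + B[1][0] = 4 + 2 = 6, A[1][2] + B[2][0] = -4 + 6 = 2) = 2 (attained at k = 2)
  C[1][1] = min over k of (A[1][0] + B[0][1] = 7 + -3 = 4, A[1][1] + B[1][1] = 4 + 10 = 14, A[1][2] + B[2][1] = -4 + -2 = -6) = -6 (attained at k = 2)
  C[1][2] = min over k of (A[1][0] + B[0][2] = 7 + 3 = 10, A[1][1] + B[1][2] = 4 + 4 = 8, A[1][2] + B[2][2] = -4 + 8 = 4) = 4 (attained at k = 2)
  C[2][0] = min over k of (A[2][0] + B[0][0] = 0 + 7 = 7, A[2][1] + B[1][0] = 6 + 2 = 8, A[2][2] + B[2][0] = 10 + 6 = 16) = 7 (attained at k = 0)
  C[2][1] = min over k of (A[2][0] + B[0][1] = 0 + -3 = -3, A[2][1] + B[1][1] = 6 + 10 = 16, A[2][2] + B[2][1] = 10 + -2 = 8) = -3 (attained at k = 0)
  C[2][2] = min over k of (A[2][0] + B[0][2] = 0 + 3 = 3, A[2][1] + B[1][2] = 6 + 4 = 10, A[2][2] + B[2][2] = 10 + 8 = 18) = 3 (attained at k = 0)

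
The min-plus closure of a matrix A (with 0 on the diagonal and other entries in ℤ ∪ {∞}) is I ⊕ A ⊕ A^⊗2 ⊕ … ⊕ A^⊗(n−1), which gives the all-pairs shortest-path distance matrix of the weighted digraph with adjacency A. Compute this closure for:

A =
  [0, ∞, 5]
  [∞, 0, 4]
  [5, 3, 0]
Closure =
  [0, 8, 5]
  [9, 0, 4]
  [5, 3, 0]

This is the Floyd-Warshall all-pairs shortest-path computation. For each intermediate vertex k = 0, 1, …, 2, update dist[i][j] ← min(dist[i][j], dist[i][k] + dist[k][j]). The final matrix gives, for each (i, j), the minimum total weight of any directed path from i to j (possibly empty when i = j).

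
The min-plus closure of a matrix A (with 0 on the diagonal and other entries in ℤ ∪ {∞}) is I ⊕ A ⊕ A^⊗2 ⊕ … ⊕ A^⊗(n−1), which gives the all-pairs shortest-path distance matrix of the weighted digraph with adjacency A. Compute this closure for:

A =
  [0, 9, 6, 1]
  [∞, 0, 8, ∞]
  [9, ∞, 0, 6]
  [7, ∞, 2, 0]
Closure =
  [0, 9, 3, 1]
  [17, 0, 8, 14]
  [9, 18, 0, 6]
  [7, 16, 2, 0]

This is the Floyd-Warshall all-pairs shortest-path computation. For each intermediate vertex k = 0, 1, …, 3, update dist[i][j] ← min(dist[i][j], dist[i][k] + dist[k][j]). The final matrix gives, for each (i, j), the minimum total weight of any directed path from i to j (possibly empty when i = j).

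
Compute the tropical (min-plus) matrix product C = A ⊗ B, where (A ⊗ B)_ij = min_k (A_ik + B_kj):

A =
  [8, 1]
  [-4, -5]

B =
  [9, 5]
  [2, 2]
A ⊗ B =
  [3, 3]
  [-3, -3]

Apply the min-plus product entry-by-entry:
  C[0][0] = min over k of (A[0][0] + B[0][0] = 8 + 9 = 17, A[0][1] + B[1][0] = 1 + 2 = 3) = 3 (attained at k = 1)
  C[0][1] = min over k of (A[0][0] + B[0][1] = 8 + 5 = 13, A[0][1] + B[1][1] = 1 + 2 = 3) = 3 (attained at k = 1)
  C[1][0] = min over k of (A[1][0] + B[0][0] = -4 + 9 = 5, A[1][1] + B[1][0] = -5 + 2 = -3) = -3 (attained at k = 1)
  C[1][1] = min over k of (A[1][0] + B[0][1] = -4 + 5 = 1, A[1][1] + B[1][1] = -5 + 2 = -3) = -3 (attained at k = 1)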